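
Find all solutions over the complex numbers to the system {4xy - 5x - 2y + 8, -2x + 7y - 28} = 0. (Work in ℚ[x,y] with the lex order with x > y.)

{(-73/8, 39/28), (0, 4)}

Compute a lex Gröbner basis by Buchberger's algorithm.
f_1 = 4xy - 5x - 2y + 8, LT = xy.
f_2 = -2x + 7y - 28, LT = x.

S(f_1,f_2): lcm = xy. S = -5/4x + 7/2y² - 29/2y + 2.
  leading term x: subtract (⅝)·f_2 from -5/4x + 7/2y² - 29/2y + 2 → 7/2y² - 151/8y + 39/2
  leading term y²: no divisor's leading term divides it; move 7/2y² to the remainder.
  leading term y: no divisor's leading term divides it; move -151/8y to the remainder.
  leading term 1: no divisor's leading term divides it; move 39/2 to the remainder.
  remainder 7/2y² - 151/8y + 39/2 ≠ 0; add h_3 = 7/2y² - 151/8y + 39/2 to the basis.

The other S-polynomials (S(f_1,h_3), S(f_2,h_3)) all reduce to 0 modulo the current basis, so we have a Gröbner basis.
Inter-reduce: drop elements whose leading term is divisible by another's, tail-reduce, and make monic.
Reduced Gröbner basis: {x - 7/2y + 14, y² - 151/28y + 39/7}.

A lex Gröbner basis eliminates variables successively. Here y² - 151/28y + 39/7 depends only on y, with roots {39/28, 4}; lifting each root through the earlier basis elements recovers the full solutions.
  y = 39/28: the earlier basis element becomes x + 73/8 = 0, giving x = -73/8 — point (-73/8, 39/28).
  y = 4: the earlier basis element becomes x = 0, giving x = 0 — point (0, 4).
Each listed point satisfies every original equation (direct substitution).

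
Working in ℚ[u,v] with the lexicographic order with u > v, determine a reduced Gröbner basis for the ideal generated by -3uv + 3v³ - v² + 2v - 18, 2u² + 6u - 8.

This is the nonlinear analogue of row-reducing a linear system.

f_1 = -3uv + 3v³ - v² + 2v - 18, LT = uv.
f_2 = 2u² + 6u - 8, LT = u².

S(f_1,f_2): lcm = u²v. S = -uv³ + ⅓uv² - 11/3uv + 6u + 4v.
  leading term uv³: subtract (⅓v²)·f_1 from -uv³ + ⅓uv² - 11/3uv + 6u + 4v → ⅓uv² - 11/3uv + 6u - v⁵ + ⅓v⁴ - ⅔v³ + 6v² + 4v
  leading term uv²: subtract (-1/9v)·f_1 from ⅓uv² - 11/3uv + 6u - v⁵ + ⅓v⁴ - ⅔v³ + 6v² + 4v → -11/3uv + 6u - v⁵ + ⅔v⁴ - 7/9v³ + 56/9v² + 2v
  leading term uv: subtract (11/9)·f_1 from -11/3uv + 6u - v⁵ + ⅔v⁴ - 7/9v³ + 56/9v² + 2v → 6u - v⁵ + ⅔v⁴ - 40/9v³ + 67/9v² - 4/9v + 22
  leading term u: no divisor's leading term divides it; move 6u to the remainder.
  leading term v⁵: no divisor's leading term divides it; move -v⁵ to the remainder.
  leading term v⁴: no divisor's leading term divides it; move ⅔v⁴ to the remainder.
  leading term v³: no divisor's leading term divides it; move -40/9v³ to the remainder.
  leading term v²: no divisor's leading term divides it; move 67/9v² to the remainder.
  leading term v: no divisor's leading term divides it; move -4/9v to the remainder.
  leading term 1: no divisor's leading term divides it; move 22 to the remainder.
  remainder 6u - v⁵ + ⅔v⁴ - 40/9v³ + 67/9v² - 4/9v + 22 ≠ 0; add g_3 = 6u - v⁵ + ⅔v⁴ - 40/9v³ + 67/9v² - 4/9v + 22 to the basis.

S(f_1,g_3): lcm = uv. S = ⅙v⁶ - 1/9v⁵ + 20/27v⁴ - 121/54v³ + 11/27v² - 13/3v + 6.
  leading term v⁶: no divisor's leading term divides it; move ⅙v⁶ to the remainder.
  leading term v⁵: no divisor's leading term divides it; move -1/9v⁵ to the remainder.
  leading term v⁴: no divisor's leading term divides it; move 20/27v⁴ to the remainder.
  leading term v³: no divisor's leading term divides it; move -121/54v³ to the remainder.
  leading term v²: no divisor's leading term divides it; move 11/27v² to the remainder.
  leading term v: no divisor's leading term divides it; move -13/3v to the remainder.
  leading term 1: no divisor's leading term divides it; move 6 to the remainder.
  remainder ⅙v⁶ - 1/9v⁵ + 20/27v⁴ - 121/54v³ + 11/27v² - 13/3v + 6 ≠ 0; add g_4 = ⅙v⁶ - 1/9v⁵ + 20/27v⁴ - 121/54v³ + 11/27v² - 13/3v + 6 to the basis.

S(f_2,g_3): lcm = u². S = ⅙uv⁵ - 1/9uv⁴ + 20/27uv³ - 67/54uv² + 2/27uv - ⅔u - 4.
  leading term uv⁵: subtract (-1/18v⁴)·f_1 from ⅙uv⁵ - 1/9uv⁴ + 20/27uv³ - 67/54uv² + 2/27uv - ⅔u - 4 → -1/9uv⁴ + 20/27uv³ - 67/54uv² + 2/27uv - ⅔u + ⅙v⁷ - 1/18v⁶ + 1/9v⁵ - v⁴ - 4
  leading term uv⁴: subtract (1/27v³)·f_1 from -1/9uv⁴ + 20/27uv³ - 67/54uv² + 2/27uv - ⅔u + ⅙v⁷ - 1/18v⁶ + 1/9v⁵ - v⁴ - 4 → 20/27uv³ - 67/54uv² + 2/27uv - ⅔u + ⅙v⁷ - ⅙v⁶ + 4/27v⁵ - 29/27v⁴ + ⅔v³ - 4
  leading term uv³: subtract (-20/81v²)·f_1 from 20/27uv³ - 67/54uv² + 2/27uv - ⅔u + ⅙v⁷ - ⅙v⁶ + 4/27v⁵ - 29/27v⁴ + ⅔v³ - 4 → -67/54uv² + 2/27uv - ⅔u + ⅙v⁷ - ⅙v⁶ + 8/9v⁵ - 107/81v⁴ + 94/81v³ - 40/9v² - 4
  leading term uv²: subtract (67/162v)·f_1 from -67/54uv² + 2/27uv - ⅔u + ⅙v⁷ - ⅙v⁶ + 8/9v⁵ - 107/81v⁴ + 94/81v³ - 40/9v² - 4 → 2/27uv - ⅔u + ⅙v⁷ - ⅙v⁶ + 8/9v⁵ - 415/162v⁴ + 85/54v³ - 427/81v² + 67/9v - 4
  leading term uv: subtract (-2/81)·f_1 from 2/27uv - ⅔u + ⅙v⁷ - ⅙v⁶ + 8/9v⁵ - 415/162v⁴ + 85/54v³ - 427/81v² + 67/9v - 4 → -⅔u + ⅙v⁷ - ⅙v⁶ + 8/9v⁵ - 415/162v⁴ + 89/54v³ - 143/27v² + 607/81v - 40/9
  leading term u: subtract (-1/9)·g_3 from -⅔u + ⅙v⁷ - ⅙v⁶ + 8/9v⁵ - 415/162v⁴ + 89/54v³ - 143/27v² + 607/81v - 40/9 → ⅙v⁷ - ⅙v⁶ + 7/9v⁵ - 403/162v⁴ + 187/162v³ - 362/81v² + 67/9v - 2
  leading term v⁷: subtract (v)·g_4 from ⅙v⁷ - ⅙v⁶ + 7/9v⁵ - 403/162v⁴ + 187/162v³ - 362/81v² + 67/9v - 2 → -1/18v⁶ + 1/27v⁵ - 20/81v⁴ + 121/162v³ - 11/81v² + 13/9v - 2
  leading term v⁶: subtract (-⅓)·g_4 from -1/18v⁶ + 1/27v⁵ - 20/81v⁴ + 121/162v³ - 11/81v² + 13/9v - 2 → 0
  remainder 0.

S(f_1,g_4): lcm = uv⁶. S = ⅔uv⁵ - 40/9uv⁴ + 121/9uv³ - 22/9uv² + 26uv - 36u - v⁸ + ⅓v⁷ - ⅔v⁶ + 6v⁵.
  leading term uv⁵: subtract (-2/9v⁴)·f_1 from ⅔uv⁵ - 40/9uv⁴ + 121/9uv³ - 22/9uv² + 26uv - 36u - v⁸ + ⅓v⁷ - ⅔v⁶ + 6v⁵ → -40/9uv⁴ + 121/9uv³ - 22/9uv² + 26uv - 36u - v⁸ + v⁷ - 8/9v⁶ + 58/9v⁵ - 4v⁴
  leading term uv⁴: subtract (40/27v³)·f_1 from -40/9uv⁴ + 121/9uv³ - 22/9uv² + 26uv - 36u - v⁸ + v⁷ - 8/9v⁶ + 58/9v⁵ - 4v⁴ → 121/9uv³ - 22/9uv² + 26uv - 36u - v⁸ + v⁷ - 16/3v⁶ + 214/27v⁵ - 188/27v⁴ + 80/3v³
  leading term uv³: subtract (-121/27v²)·f_1 from 121/9uv³ - 22/9uv² + 26uv - 36u - v⁸ + v⁷ - 16/3v⁶ + 214/27v⁵ - 188/27v⁴ + 80/3v³ → -22/9uv² + 26uv - 36u - v⁸ + v⁷ - 16/3v⁶ + 577/27v⁵ - 103/9v⁴ + 962/27v³ - 242/3v²
  leading term uv²: subtract (22/27v)·f_1 from -22/9uv² + 26uv - 36u - v⁸ + v⁷ - 16/3v⁶ + 577/27v⁵ - 103/9v⁴ + 962/27v³ - 242/3v² → 26uv - 36u - v⁸ + v⁷ - 16/3v⁶ + 577/27v⁵ - 125/9v⁴ + 328/9v³ - 2222/27v² + 44/3v
  leading term uv: subtract (-26/3)·f_1 from 26uv - 36u - v⁸ + v⁷ - 16/3v⁶ + 577/27v⁵ - 125/9v⁴ + 328/9v³ - 2222/27v² + 44/3v → -36u - v⁸ + v⁷ - 16/3v⁶ + 577/27v⁵ - 125/9v⁴ + 562/9v³ - 2456/27v² + 32v - 156
  leading term u: subtract (-6)·g_3 from -36u - v⁸ + v⁷ - 16/3v⁶ + 577/27v⁵ - 125/9v⁴ + 562/9v³ - 2456/27v² + 32v - 156 → -v⁸ + v⁷ - 16/3v⁶ + 415/27v⁵ - 89/9v⁴ + 322/9v³ - 1250/27v² + 88/3v - 24
  leading term v⁸: subtract (-6v²)·g_4 from -v⁸ + v⁷ - 16/3v⁶ + 415/27v⁵ - 89/9v⁴ + 322/9v³ - 1250/27v² + 88/3v - 24 → ⅓v⁷ - 8/9v⁶ + 52/27v⁵ - 67/9v⁴ + 88/9v³ - 278/27v² + 88/3v - 24
  leading term v⁷: subtract (2v)·g_4 from ⅓v⁷ - 8/9v⁶ + 52/27v⁵ - 67/9v⁴ + 88/9v³ - 278/27v² + 88/3v - 24 → -⅔v⁶ + 4/9v⁵ - 80/27v⁴ + 242/27v³ - 44/27v² + 52/3v - 24
  leading term v⁶: subtract (-4)·g_4 from -⅔v⁶ + 4/9v⁵ - 80/27v⁴ + 242/27v³ - 44/27v² + 52/3v - 24 → 0
  remainder 0.

S(f_2,g_4): leading monomials are coprime, so the S-polynomial reduces to 0 (Buchberger's first criterion).
S(g_3,g_4): leading monomials are coprime, so the S-polynomial reduces to 0 (Buchberger's first criterion).
Every S-polynomial of the final basis reduces to 0, so we have a Gröbner basis.
Inter-reduce: drop elements whose leading term is divisible by another's, tail-reduce, and make monic.

G = {u - ⅙v⁵ + 1/9v⁴ - 20/27v³ + 67/54v² - 2/27v + 11/3, v⁶ - ⅔v⁵ + 40/9v⁴ - 121/9v³ + 22/9v² - 26v + 36}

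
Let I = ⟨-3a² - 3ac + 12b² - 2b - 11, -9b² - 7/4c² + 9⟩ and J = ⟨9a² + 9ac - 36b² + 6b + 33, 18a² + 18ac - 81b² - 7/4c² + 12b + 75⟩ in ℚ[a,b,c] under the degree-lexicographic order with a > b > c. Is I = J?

Yes, the ideals are equal.

Equality of ideals is decidable: compute both reduced Gröbner bases (unique for the ordering) and check whether they agree.
Buchberger on the first generating set:
f_1 = -3a² - 3ac + 12b² - 2b - 11, LT = a².
f_2 = -9b² - 7/4c² + 9, LT = b².

The S-polynomials (S(f_1,f_2)) all reduce to 0 modulo the current basis, so we have a Gröbner basis.
Inter-reduce: drop elements whose leading term is divisible by another's, tail-reduce, and make monic.
Reduced Gröbner basis: {a² + ac + 7/9c² + ⅔b - ⅓, b² + 7/36c² - 1}.

Buchberger on the second generating set:
h_1 = 9a² + 9ac - 36b² + 6b + 33, LT = a².
h_2 = 18a² + 18ac - 81b² - 7/4c² + 12b + 75, LT = a².

S(h_1,h_2): lcm = a². S = ½b² + 7/72c² - ½.
  leading term b²: no divisor's leading term divides it; move ½b² to the remainder.
  leading term c²: no divisor's leading term divides it; move 7/72c² to the remainder.
  leading term 1: no divisor's leading term divides it; move -½ to the remainder.
  remainder ½b² + 7/72c² - ½ ≠ 0; add k_3 = ½b² + 7/72c² - ½ to the basis.

The other S-polynomials (S(h_1,k_3), S(h_2,k_3)) all reduce to 0 modulo the current basis, so we have a Gröbner basis.
Inter-reduce: drop elements whose leading term is divisible by another's, tail-reduce, and make monic.
Reduced Gröbner basis: {a² + ac + 7/9c² + ⅔b - ⅓, b² + 7/36c² - 1}.

Same reduced basis, so the two generating sets span the same ideal.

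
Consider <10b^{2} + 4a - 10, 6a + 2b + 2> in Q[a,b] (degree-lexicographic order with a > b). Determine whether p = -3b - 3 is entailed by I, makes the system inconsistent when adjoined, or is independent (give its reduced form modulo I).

-3b - 3 is independent of I; its normal form modulo I is -3b - 3.

First compute the reduced Gröbner basis of I by Buchberger's algorithm.
f_1 = 10b^{2} + 4a - 10, LT = b^{2}.
f_2 = 6a + 2b + 2, LT = a.

The S-polynomials (S(f_1,f_2)) all reduce to 0 modulo the current basis, so we have a Gröbner basis.
Inter-reduce: drop elements whose leading term is divisible by another's, tail-reduce, and make monic.
Reduced Gröbner basis: {b^{2} - \tfrac{2}{15}b - \tfrac{17}{15}, a + \tfrac{1}{3}b + \tfrac{1}{3}}.
Label its elements g_1 = b^{2} - \tfrac{2}{15}b - \tfrac{17}{15}, g_2 = a + \tfrac{1}{3}b + \tfrac{1}{3}.

Reduce p = -3b - 3 modulo G:
  leading term b: no divisor's leading term divides it; move -3b to the remainder.
  leading term 1: no divisor's leading term divides it; move -3 to the remainder.
  normal form = -3b - 3.
The normal form is nonzero, so p ∉ I. Since p minus its normal form lies in I, I + (p) = I + (r) where r = -3b - 3; decide whether this ideal is the whole ring.
Run Buchberger on G together with r (pairs among the g_i already reduce to 0 since G is a Gröbner basis):
g_1 = b^{2} - \tfrac{2}{15}b - \tfrac{17}{15}, LT = b^{2}.
g_2 = a + \tfrac{1}{3}b + \tfrac{1}{3}, LT = a.
r = -3b - 3, LT = b.

The S-polynomials (S(g_1,g_2), S(g_1,r), S(g_2,r)) all reduce to 0 modulo the current basis, so we have a Gröbner basis.
Inter-reduce: drop elements whose leading term is divisible by another's, tail-reduce, and make monic.
Reduced Gröbner basis: {a, b + 1}.
The reduced Gröbner basis of I + (p) is {a, b + 1} ≠ {1}, a proper ideal, so the enlarged system stays consistent: p is independent of I, with normal form -3b - 3.

Ideal membership is decidable via reduction modulo a Gröbner basis.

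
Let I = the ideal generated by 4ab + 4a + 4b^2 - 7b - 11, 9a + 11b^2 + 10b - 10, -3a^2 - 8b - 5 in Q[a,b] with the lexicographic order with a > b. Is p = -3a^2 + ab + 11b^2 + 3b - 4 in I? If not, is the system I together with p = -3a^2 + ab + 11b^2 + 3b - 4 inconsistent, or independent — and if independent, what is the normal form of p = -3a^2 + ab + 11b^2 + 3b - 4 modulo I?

First compute the reduced Gröbner basis of I by Buchberger's algorithm.
f_1 = 4ab + 4a + 4b^2 - 7b - 11, LT = ab.
f_2 = 9a + 11b^2 + 10b - 10, LT = a.
f_3 = -3a^2 - 8b - 5, LT = a^2.

S(f_1,f_2): lcm = ab. S = a - 11/9b^3 - 1/9b^2 - 23/36b - 11/4.
  reduce S modulo (f_1, f_2, f_3):
  remainder -11/9b^3 - 4/3b^2 - 7/4b - 59/36 ≠ 0; add h_4 = -11/9b^3 - 4/3b^2 - 7/4b - 59/36 to the basis.

S(f_1,f_3): lcm = a^2b. S = a^2 + ab^2 - 7/4ab - 11/4a - 8/3b^2 - 5/3b.
  reduce S modulo (f_1, f_2, f_3, h_4):
  remainder -745/396b^2 - 13187/1584b - 10207/1584 ≠ 0; add h_5 = -745/396b^2 - 13187/1584b - 10207/1584 to the basis.

S(f_2,f_3): lcm = a^2. S = 11/9ab^2 + 10/9ab - 10/9a - 8/3b - 5/3.
  reduce S modulo (f_1, f_2, f_3, h_4, h_5):
  remainder -213419/11920b - 213419/11920 ≠ 0; add h_6 = -213419/11920b - 213419/11920 to the basis.

The other S-polynomials (S(f_1,h_4), S(f_2,h_4), S(f_3,h_4), S(f_1,h_5), S(f_2,h_5), S(f_3,h_5), S(h_4,h_5), S(f_1,h_6), S(f_2,h_6), S(f_3,h_6), S(h_4,h_6), S(h_5,h_6)) all reduce to 0 modulo the current basis, so we have a Gröbner basis.
Inter-reduce: drop elements whose leading term is divisible by another's, tail-reduce, and make monic.
Reduced Gröbner basis: {a - 1, b + 1}.
Label its elements g_1 = a - 1, g_2 = b + 1.

Reduce p = -3a^2 + ab + 11b^2 + 3b - 4 modulo G:
  leading term a^2: subtract (-3a)·g_1 from -3a^2 + ab + 11b^2 + 3b - 4 → ab - 3a + 11b^2 + 3b - 4
  leading term ab: subtract (b)·g_1 from ab - 3a + 11b^2 + 3b - 4 → -3a + 11b^2 + 4b - 4
  leading term a: subtract (-3)·g_1 from -3a + 11b^2 + 4b - 4 → 11b^2 + 4b - 7
  leading term b^2: subtract (11b)·g_2 from 11b^2 + 4b - 7 → -7b - 7
  leading term b: subtract (-7)·g_2 from -7b - 7 → 0
  normal form = 0.
Since the normal form is 0, p ∈ I.

The remainder on division by a Gröbner basis is unique — it is the normal form.

-3a^2 + ab + 11b^2 + 3b - 4 lies in I (it reduces to 0).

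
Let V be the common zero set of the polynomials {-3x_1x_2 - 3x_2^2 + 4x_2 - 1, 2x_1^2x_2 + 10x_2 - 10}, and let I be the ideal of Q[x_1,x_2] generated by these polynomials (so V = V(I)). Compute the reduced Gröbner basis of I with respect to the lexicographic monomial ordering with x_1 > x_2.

f_1 = -3x_1x_2 - 3x_2^2 + 4x_2 - 1, LT = x_1x_2.
f_2 = 2x_1^2x_2 + 10x_2 - 10, LT = x_1^2x_2.

S(f_1,f_2): lcm = x_1^2x_2. S = x_1x_2^2 - 4/3x_1x_2 + 1/3x_1 - 5x_2 + 5.
  reduce S modulo (f_1, f_2):
  remainder 1/3x_1 - x_2^3 + 8/3x_2^2 - 64/9x_2 + 49/9 ≠ 0; add g_3 = 1/3x_1 - x_2^3 + 8/3x_2^2 - 64/9x_2 + 49/9 to the basis.

S(f_1,g_3): lcm = x_1x_2. S = 3x_2^4 - 8x_2^3 + 67/3x_2^2 - 53/3x_2 + 1/3.
  reduce S modulo (f_1, f_2, g_3):
  remainder 3x_2^4 - 8x_2^3 + 67/3x_2^2 - 53/3x_2 + 1/3 ≠ 0; add g_4 = 3x_2^4 - 8x_2^3 + 67/3x_2^2 - 53/3x_2 + 1/3 to the basis.

The other S-polynomials (S(f_2,g_3), S(f_1,g_4), S(f_2,g_4), S(g_3,g_4)) all reduce to 0 modulo the current basis, so we have a Gröbner basis.
Inter-reduce: drop elements whose leading term is divisible by another's, tail-reduce, and make monic.

G = {x_1 - 3x_2^3 + 8x_2^2 - 64/3x_2 + 49/3, x_2^4 - 8/3x_2^3 + 67/9x_2^2 - 53/9x_2 + 1/9}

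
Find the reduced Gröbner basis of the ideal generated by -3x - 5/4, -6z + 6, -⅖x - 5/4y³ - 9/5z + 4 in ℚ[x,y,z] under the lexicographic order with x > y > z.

G = {x + 5/12, y³ - 142/75, z - 1}

f_1 = -3x - 5/4, LT = x.
f_2 = -6z + 6, LT = z.
f_3 = -⅖x - 5/4y³ - 9/5z + 4, LT = x.

S(f_1,f_2): leading monomials are coprime, so the S-polynomial reduces to 0 (Buchberger's first criterion).
S(f_1,f_3): lcm = x. S = -25/8y³ - 9/2z + 125/12.
  leading term y³: no divisor's leading term divides it; move -25/8y³ to the remainder.
  leading term z: subtract (¾)·f_2 from -9/2z + 125/12 → 71/12
  leading term 1: no divisor's leading term divides it; move 71/12 to the remainder.
  remainder -25/8y³ + 71/12 ≠ 0; add g_4 = -25/8y³ + 71/12 to the basis.

S(f_2,f_3): leading monomials are coprime, so the S-polynomial reduces to 0 (Buchberger's first criterion).
S(f_1,g_4): leading monomials are coprime, so the S-polynomial reduces to 0 (Buchberger's first criterion).
S(f_2,g_4): leading monomials are coprime, so the S-polynomial reduces to 0 (Buchberger's first criterion).
S(f_3,g_4): leading monomials are coprime, so the S-polynomial reduces to 0 (Buchberger's first criterion).
Every S-polynomial of the final basis reduces to 0, so we have a Gröbner basis.
Inter-reduce: drop elements whose leading term is divisible by another's, tail-reduce, and make monic.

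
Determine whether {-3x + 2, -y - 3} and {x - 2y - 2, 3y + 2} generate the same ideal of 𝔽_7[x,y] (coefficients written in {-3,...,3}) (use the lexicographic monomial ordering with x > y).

Yes, the ideals are equal.

For a fixed monomial order, each ideal has a unique reduced Gröbner basis; comparing bases decides equality.
Buchberger on the first generating set:
f_1 = -3x + 2, LT = x.
f_2 = -y - 3, LT = y.

The S-polynomials (S(f_1,f_2)) all reduce to 0 modulo the current basis, so we have a Gröbner basis.
Inter-reduce: drop elements whose leading term is divisible by another's, tail-reduce, and make monic.
Reduced Gröbner basis: {x - 3, y + 3}.

Buchberger on the second generating set:
h_1 = x - 2y - 2, LT = x.
h_2 = 3y + 2, LT = y.

The S-polynomials (S(h_1,h_2)) all reduce to 0 modulo the current basis, so we have a Gröbner basis.
Inter-reduce: drop elements whose leading term is divisible by another's, tail-reduce, and make monic.
Reduced Gröbner basis: {x - 3, y + 3}.

Same reduced basis, so the two generating sets span the same ideal.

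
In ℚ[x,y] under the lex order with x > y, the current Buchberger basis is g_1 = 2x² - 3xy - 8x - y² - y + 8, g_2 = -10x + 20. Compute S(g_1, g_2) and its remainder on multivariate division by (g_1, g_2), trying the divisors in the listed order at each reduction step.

lcm(LM(g_1), LM(g_2)) = x².
S = (lcm/LT(g_1))·g_1 − (lcm/LT(g_2))·g_2 = -3/2xy - 2x - ½y² - ½y + 4.
Reduce S modulo (g_1, g_2) in that order:
  leading term xy: subtract (3/20y)·g_2 from -3/2xy - 2x - ½y² - ½y + 4 → -2x - ½y² - 7/2y + 4
  leading term x: subtract (⅕)·g_2 from -2x - ½y² - 7/2y + 4 → -½y² - 7/2y
  leading term y²: no divisor's leading term divides it; move -½y² to the remainder.
  leading term y: no divisor's leading term divides it; move -7/2y to the remainder.
The remainder -½y² - 7/2y is nonzero, so it would be added as the next basis element.

S(g_1, g_2) = -3/2xy - 2x - ½y² - ½y + 4; remainder on division = -½y² - 7/2y.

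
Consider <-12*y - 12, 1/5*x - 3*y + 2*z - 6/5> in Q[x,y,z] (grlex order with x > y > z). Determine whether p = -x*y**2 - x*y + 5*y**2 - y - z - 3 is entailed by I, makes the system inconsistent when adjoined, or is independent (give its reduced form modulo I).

-x*y**2 - x*y + 5*y**2 - y - z - 3 is independent of I; its normal form modulo I is -z + 3.

First compute the reduced Gröbner basis of I by Buchberger's algorithm.
f_1 = -12*y - 12, LT = y.
f_2 = 1/5*x - 3*y + 2*z - 6/5, LT = x.

The S-polynomials (S(f_1,f_2)) all reduce to 0 modulo the current basis, so we have a Gröbner basis.
Inter-reduce: drop elements whose leading term is divisible by another's, tail-reduce, and make monic.
Reduced Gröbner basis: {x + 10*z + 9, y + 1}.
Label its elements g_1 = x + 10*z + 9, g_2 = y + 1.

Reduce p = -x*y**2 - x*y + 5*y**2 - y - z - 3 modulo G:
  leading term x*y**2: subtract (-y**2)·g_1 from -x*y**2 - x*y + 5*y**2 - y - z - 3 → 10*y**2*z - x*y + 14*y**2 - y - z - 3
  leading term y**2*z: subtract (10*y*z)·g_2 from 10*y**2*z - x*y + 14*y**2 - y - z - 3 → -x*y + 14*y**2 - 10*y*z - y - z - 3
  leading term x*y: subtract (-y)·g_1 from -x*y + 14*y**2 - 10*y*z - y - z - 3 → 14*y**2 + 8*y - z - 3
  leading term y**2: subtract (14*y)·g_2 from 14*y**2 + 8*y - z - 3 → -6*y - z - 3
  leading term y: subtract (-6)·g_2 from -6*y - z - 3 → -z + 3
  leading term z: no divisor's leading term divides it; move -z to the remainder.
  leading term 1: no divisor's leading term divides it; move 3 to the remainder.
  normal form = -z + 3.
The normal form is nonzero, so p ∉ I. Since p minus its normal form lies in I, I + (p) = I + (r) where r = -z + 3; decide whether this ideal is the whole ring.
Run Buchberger on G together with r (pairs among the g_i already reduce to 0 since G is a Gröbner basis):
g_1 = x + 10*z + 9, LT = x.
g_2 = y + 1, LT = y.
r = -z + 3, LT = z.

The S-polynomials (S(g_1,g_2), S(g_1,r), S(g_2,r)) all reduce to 0 modulo the current basis, so we have a Gröbner basis.
Inter-reduce: drop elements whose leading term is divisible by another's, tail-reduce, and make monic.
Reduced Gröbner basis: {x + 39, y + 1, z - 3}.
The reduced Gröbner basis of I + (p) is {x + 39, y + 1, z - 3} ≠ {1}, a proper ideal, so the enlarged system stays consistent: p is independent of I, with normal form -z + 3.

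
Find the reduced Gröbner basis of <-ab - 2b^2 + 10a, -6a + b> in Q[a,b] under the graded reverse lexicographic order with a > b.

f_1 = -ab - 2b^2 + 10a, LT = ab.
f_2 = -6a + b, LT = a.

S(f_1,f_2): lcm = ab. S = 13/6b^2 - 10a.
  reduce S modulo (f_1, f_2):
  remainder 13/6b^2 - 5/3b ≠ 0; add g_3 = 13/6b^2 - 5/3b to the basis.

The other S-polynomials (S(f_1,g_3), S(f_2,g_3)) all reduce to 0 modulo the current basis, so we have a Gröbner basis.
Inter-reduce: drop elements whose leading term is divisible by another's, tail-reduce, and make monic.

G = {b^2 - 10/13b, a - 1/6b}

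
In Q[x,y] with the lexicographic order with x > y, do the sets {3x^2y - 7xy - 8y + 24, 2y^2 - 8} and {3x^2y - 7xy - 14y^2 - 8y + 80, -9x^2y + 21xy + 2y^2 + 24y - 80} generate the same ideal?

Equality of ideals is decidable: compute both reduced Gröbner bases (unique for the ordering) and check whether they agree.
Buchberger on the first generating set:
f_1 = 3x^2y - 7xy - 8y + 24, LT = x^2y.
f_2 = 2y^2 - 8, LT = y^2.

S(f_1,f_2): lcm = x^2y^2. S = 4x^2 - 7/3xy^2 - 8/3y^2 + 8y.
  leading term x^2: no divisor's leading term divides it; move 4x^2 to the remainder.
  leading term xy^2: subtract (-7/6x)·f_2 from -7/3xy^2 - 8/3y^2 + 8y → -28/3x - 8/3y^2 + 8y
  leading term x: no divisor's leading term divides it; move -28/3x to the remainder.
  leading term y^2: subtract (-4/3)·f_2 from -8/3y^2 + 8y → 8y - 32/3
  leading term y: no divisor's leading term divides it; move 8y to the remainder.
  leading term 1: no divisor's leading term divides it; move -32/3 to the remainder.
  remainder 4x^2 - 28/3x + 8y - 32/3 ≠ 0; add g_3 = 4x^2 - 28/3x + 8y - 32/3 to the basis.

S(f_1,g_3): lcm = x^2y. S = -2y^2 + 8.
  leading term y^2: subtract (-1)·f_2 from -2y^2 + 8 → 0
  remainder 0.

S(f_2,g_3): leading monomials are coprime, so the S-polynomial reduces to 0 (Buchberger's first criterion).
Every S-polynomial of the final basis reduces to 0, so we have a Gröbner basis.
Inter-reduce: drop elements whose leading term is divisible by another's, tail-reduce, and make monic.
Reduced Gröbner basis: {x^2 - 7/3x + 2y - 8/3, y^2 - 4}.

Buchberger on the second generating set:
h_1 = 3x^2y - 7xy - 14y^2 - 8y + 80, LT = x^2y.
h_2 = -9x^2y + 21xy + 2y^2 + 24y - 80, LT = x^2y.

S(h_1,h_2): lcm = x^2y. S = -40/9y^2 + 160/9.
  leading term y^2: no divisor's leading term divides it; move -40/9y^2 to the remainder.
  leading term 1: no divisor's leading term divides it; move 160/9 to the remainder.
  remainder -40/9y^2 + 160/9 ≠ 0; add k_3 = -40/9y^2 + 160/9 to the basis.

S(h_1,k_3): lcm = x^2y^2. S = 4x^2 - 7/3xy^2 - 14/3y^3 - 8/3y^2 + 80/3y.
  leading term x^2: no divisor's leading term divides it; move 4x^2 to the remainder.
  leading term xy^2: subtract (21/40x)·k_3 from -7/3xy^2 - 14/3y^3 - 8/3y^2 + 80/3y → -28/3x - 14/3y^3 - 8/3y^2 + 80/3y
  leading term x: no divisor's leading term divides it; move -28/3x to the remainder.
  leading term y^3: subtract (21/20y)·k_3 from -14/3y^3 - 8/3y^2 + 80/3y → -8/3y^2 + 8y
  leading term y^2: subtract (3/5)·k_3 from -8/3y^2 + 8y → 8y - 32/3
  leading term y: no divisor's leading term divides it; move 8y to the remainder.
  leading term 1: no divisor's leading term divides it; move -32/3 to the remainder.
  remainder 4x^2 - 28/3x + 8y - 32/3 ≠ 0; add k_4 = 4x^2 - 28/3x + 8y - 32/3 to the basis.

S(h_2,k_3): lcm = x^2y^2. S = 4x^2 - 7/3xy^2 - 2/9y^3 - 8/3y^2 + 80/9y.
  leading term x^2: subtract (1)·k_4 from 4x^2 - 7/3xy^2 - 2/9y^3 - 8/3y^2 + 80/9y → -7/3xy^2 + 28/3x - 2/9y^3 - 8/3y^2 + 8/9y + 32/3
  leading term xy^2: subtract (21/40x)·k_3 from -7/3xy^2 + 28/3x - 2/9y^3 - 8/3y^2 + 8/9y + 32/3 → -2/9y^3 - 8/3y^2 + 8/9y + 32/3
  leading term y^3: subtract (1/20y)·k_3 from -2/9y^3 - 8/3y^2 + 8/9y + 32/3 → -8/3y^2 + 32/3
  leading term y^2: subtract (3/5)·k_3 from -8/3y^2 + 32/3 → 0
  remainder 0.

S(h_1,k_4): lcm = x^2y. S = -20/3y^2 + 80/3.
  leading term y^2: subtract (3/2)·k_3 from -20/3y^2 + 80/3 → 0
  remainder 0.

S(h_2,k_4): lcm = x^2y. S = -20/9y^2 + 80/9.
  leading term y^2: subtract (1/2)·k_3 from -20/9y^2 + 80/9 → 0
  remainder 0.

S(k_3,k_4): leading monomials are coprime, so the S-polynomial reduces to 0 (Buchberger's first criterion).
Every S-polynomial of the final basis reduces to 0, so we have a Gröbner basis.
Inter-reduce: drop elements whose leading term is divisible by another's, tail-reduce, and make monic.
Reduced Gröbner basis: {x^2 - 7/3x + 2y - 8/3, y^2 - 4}.

Same reduced basis, so the two generating sets span the same ideal.
The same test decides containment: I ⊆ J iff every generator of I reduces to 0 modulo a Gröbner basis of J.

Yes, the ideals are equal.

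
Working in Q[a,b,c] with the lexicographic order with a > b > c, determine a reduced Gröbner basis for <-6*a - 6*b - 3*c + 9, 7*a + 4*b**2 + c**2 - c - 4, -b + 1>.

f_1 = -6*a - 6*b - 3*c + 9, LT = a.
f_2 = 7*a + 4*b**2 + c**2 - c - 4, LT = a.
f_3 = -b + 1, LT = b.

S(f_1,f_2): lcm = a. S = -4/7*b**2 + b - 1/7*c**2 + 9/14*c - 13/14.
  leading term b**2: subtract (4/7*b)·f_3 from -4/7*b**2 + b - 1/7*c**2 + 9/14*c - 13/14 → 3/7*b - 1/7*c**2 + 9/14*c - 13/14
  leading term b: subtract (-3/7)·f_3 from 3/7*b - 1/7*c**2 + 9/14*c - 13/14 → -1/7*c**2 + 9/14*c - 1/2
  leading term c**2: no divisor's leading term divides it; move -1/7*c**2 to the remainder.
  leading term c: no divisor's leading term divides it; move 9/14*c to the remainder.
  leading term 1: no divisor's leading term divides it; move -1/2 to the remainder.
  remainder -1/7*c**2 + 9/14*c - 1/2 ≠ 0; add g_4 = -1/7*c**2 + 9/14*c - 1/2 to the basis.

The other S-polynomials (S(f_1,f_3), S(f_2,f_3), S(f_1,g_4), S(f_2,g_4), S(f_3,g_4)) all reduce to 0 modulo the current basis, so we have a Gröbner basis.
Inter-reduce: drop elements whose leading term is divisible by another's, tail-reduce, and make monic.

G = {a + 1/2*c - 1/2, b - 1, c**2 - 9/2*c + 7/2}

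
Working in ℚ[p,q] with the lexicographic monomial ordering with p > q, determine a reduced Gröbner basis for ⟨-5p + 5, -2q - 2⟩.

G = {p - 1, q + 1}

Buchberger's algorithm terminates because the ascending chain of leading-term ideals stabilizes.

f_1 = -5p + 5, LT = p.
f_2 = -2q - 2, LT = q.

S(f_1,f_2): leading monomials are coprime, so the S-polynomial reduces to 0 (Buchberger's first criterion).
Every S-polynomial of the final basis reduces to 0, so we have a Gröbner basis.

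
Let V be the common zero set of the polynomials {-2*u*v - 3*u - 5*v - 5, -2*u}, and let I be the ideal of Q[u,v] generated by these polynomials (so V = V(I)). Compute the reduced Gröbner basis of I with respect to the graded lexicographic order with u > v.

f_1 = -2*u*v - 3*u - 5*v - 5, LT = u*v.
f_2 = -2*u, LT = u.

S(f_1,f_2): lcm = u*v. S = 3/2*u + 5/2*v + 5/2.
  reduce S modulo (f_1, f_2):
  remainder 5/2*v + 5/2 ≠ 0; add g_3 = 5/2*v + 5/2 to the basis.

The other S-polynomials (S(f_1,g_3), S(f_2,g_3)) all reduce to 0 modulo the current basis, so we have a Gröbner basis.
Inter-reduce: drop elements whose leading term is divisible by another's, tail-reduce, and make monic.

G = {u, v + 1}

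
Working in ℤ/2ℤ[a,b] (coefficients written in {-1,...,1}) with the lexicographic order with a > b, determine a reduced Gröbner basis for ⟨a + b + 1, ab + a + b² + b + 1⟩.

G = {a + 1, b}

f_1 = a + b + 1, LT = a.
f_2 = ab + a + b² + b + 1, LT = ab.

S(f_1,f_2): lcm = ab. S = a + 1.
  leading term a: subtract (1)·f_1 from a + 1 → b
  leading term b: no divisor's leading term divides it; move b to the remainder.
  remainder b ≠ 0; add g_3 = b to the basis.

The other S-polynomials (S(f_1,g_3), S(f_2,g_3)) all reduce to 0 modulo the current basis, so we have a Gröbner basis.
Inter-reduce: drop elements whose leading term is divisible by another's, tail-reduce, and make monic.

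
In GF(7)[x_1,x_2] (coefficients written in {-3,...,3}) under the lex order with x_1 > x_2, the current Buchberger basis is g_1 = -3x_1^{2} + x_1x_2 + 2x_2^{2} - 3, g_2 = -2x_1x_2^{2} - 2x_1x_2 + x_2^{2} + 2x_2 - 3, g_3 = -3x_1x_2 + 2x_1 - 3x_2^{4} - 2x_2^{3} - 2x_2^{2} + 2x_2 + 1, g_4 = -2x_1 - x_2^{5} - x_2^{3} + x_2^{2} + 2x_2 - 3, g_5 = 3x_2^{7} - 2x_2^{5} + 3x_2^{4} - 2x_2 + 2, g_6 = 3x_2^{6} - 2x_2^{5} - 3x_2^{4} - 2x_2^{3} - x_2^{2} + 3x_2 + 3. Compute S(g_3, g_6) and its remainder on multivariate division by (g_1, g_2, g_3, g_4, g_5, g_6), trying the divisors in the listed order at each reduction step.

S(g_3, g_6) = x_1x_2^{4} + 3x_1x_2^{3} - 2x_1x_2^{2} - x_1x_2 - x_1 + x_2^{9} + 3x_2^{8} + 3x_2^{7} - 3x_2^{6} + 2x_2^{5}; remainder on division = 0.

lcm(LM(g_3), LM(g_6)) = x_1x_2^{6}.
S = (lcm/LT(g_3))·g_3 − (lcm/LT(g_6))·g_6 = x_1x_2^{4} + 3x_1x_2^{3} - 2x_1x_2^{2} - x_1x_2 - x_1 + x_2^{9} + 3x_2^{8} + 3x_2^{7} - 3x_2^{6} + 2x_2^{5}.
Reduce S modulo (g_1, g_2, g_3, g_4, g_5, g_6) in that order:
  leading term x_1x_2^{4}: subtract (3x_2^{2})·g_2 from x_1x_2^{4} + 3x_1x_2^{3} - 2x_1x_2^{2} - x_1x_2 - x_1 + x_2^{9} + 3x_2^{8} + 3x_2^{7} - 3x_2^{6} + 2x_2^{5} → 2x_1x_2^{3} - 2x_1x_2^{2} - x_1x_2 - x_1 + x_2^{9} + 3x_2^{8} + 3x_2^{7} - 3x_2^{6} + 2x_2^{5} - 3x_2^{4} + x_2^{3} + 2x_2^{2}
  leading term x_1x_2^{3}: subtract (-x_2)·g_2 from 2x_1x_2^{3} - 2x_1x_2^{2} - x_1x_2 - x_1 + x_2^{9} + 3x_2^{8} + 3x_2^{7} - 3x_2^{6} + 2x_2^{5} - 3x_2^{4} + x_2^{3} + 2x_2^{2} → 3x_1x_2^{2} - x_1x_2 - x_1 + x_2^{9} + 3x_2^{8} + 3x_2^{7} - 3x_2^{6} + 2x_2^{5} - 3x_2^{4} + 2x_2^{3} - 3x_2^{2} - 3x_2
  leading term x_1x_2^{2}: subtract (2)·g_2 from 3x_1x_2^{2} - x_1x_2 - x_1 + x_2^{9} + 3x_2^{8} + 3x_2^{7} - 3x_2^{6} + 2x_2^{5} - 3x_2^{4} + 2x_2^{3} - 3x_2^{2} - 3x_2 → 3x_1x_2 - x_1 + x_2^{9} + 3x_2^{8} + 3x_2^{7} - 3x_2^{6} + 2x_2^{5} - 3x_2^{4} + 2x_2^{3} + 2x_2^{2} - 1
  leading term x_1x_2: subtract (-1)·g_3 from 3x_1x_2 - x_1 + x_2^{9} + 3x_2^{8} + 3x_2^{7} - 3x_2^{6} + 2x_2^{5} - 3x_2^{4} + 2x_2^{3} + 2x_2^{2} - 1 → x_1 + x_2^{9} + 3x_2^{8} + 3x_2^{7} - 3x_2^{6} + 2x_2^{5} + x_2^{4} + 2x_2
  leading term x_1: subtract (3)·g_4 from x_1 + x_2^{9} + 3x_2^{8} + 3x_2^{7} - 3x_2^{6} + 2x_2^{5} + x_2^{4} + 2x_2 → x_2^{9} + 3x_2^{8} + 3x_2^{7} - 3x_2^{6} - 2x_2^{5} + x_2^{4} + 3x_2^{3} - 3x_2^{2} + 3x_2 + 2
  leading term x_2^{9}: subtract (-2x_2^{2})·g_5 from x_2^{9} + 3x_2^{8} + 3x_2^{7} - 3x_2^{6} - 2x_2^{5} + x_2^{4} + 3x_2^{3} - 3x_2^{2} + 3x_2 + 2 → 3x_2^{8} - x_2^{7} + 3x_2^{6} - 2x_2^{5} + x_2^{4} - x_2^{3} + x_2^{2} + 3x_2 + 2
  leading term x_2^{8}: subtract (x_2)·g_5 from 3x_2^{8} - x_2^{7} + 3x_2^{6} - 2x_2^{5} + x_2^{4} - x_2^{3} + x_2^{2} + 3x_2 + 2 → -x_2^{7} - 2x_2^{6} + 2x_2^{5} + x_2^{4} - x_2^{3} + 3x_2^{2} + x_2 + 2
  leading term x_2^{7}: subtract (2)·g_5 from -x_2^{7} - 2x_2^{6} + 2x_2^{5} + x_2^{4} - x_2^{3} + 3x_2^{2} + x_2 + 2 → -2x_2^{6} - x_2^{5} + 2x_2^{4} - x_2^{3} + 3x_2^{2} - 2x_2 - 2
  leading term x_2^{6}: subtract (-3)·g_6 from -2x_2^{6} - x_2^{5} + 2x_2^{4} - x_2^{3} + 3x_2^{2} - 2x_2 - 2 → 0
The remainder is 0, so this S-polynomial contributes no new basis element.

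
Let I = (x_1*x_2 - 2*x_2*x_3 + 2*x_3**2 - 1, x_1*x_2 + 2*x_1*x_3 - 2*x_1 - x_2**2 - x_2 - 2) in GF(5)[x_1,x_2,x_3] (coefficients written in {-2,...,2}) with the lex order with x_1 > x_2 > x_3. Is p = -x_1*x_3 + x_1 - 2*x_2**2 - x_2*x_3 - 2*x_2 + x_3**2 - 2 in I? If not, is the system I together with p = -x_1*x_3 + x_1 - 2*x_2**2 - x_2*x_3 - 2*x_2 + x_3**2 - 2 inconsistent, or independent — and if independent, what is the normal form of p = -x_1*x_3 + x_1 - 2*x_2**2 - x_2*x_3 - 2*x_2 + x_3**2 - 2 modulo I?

First compute the reduced Gröbner basis of I by Buchberger's algorithm.
f_1 = x_1*x_2 - 2*x_2*x_3 + 2*x_3**2 - 1, LT = x_1*x_2.
f_2 = x_1*x_2 + 2*x_1*x_3 - 2*x_1 - x_2**2 - x_2 - 2, LT = x_1*x_2.

S(f_1,f_2): lcm = x_1*x_2. S = -2*x_1*x_3 + 2*x_1 + x_2**2 - 2*x_2*x_3 + x_2 + 2*x_3**2 + 1.
  reduce S modulo (f_1, f_2):
  remainder -2*x_1*x_3 + 2*x_1 + x_2**2 - 2*x_2*x_3 + x_2 + 2*x_3**2 + 1 ≠ 0; add h_3 = -2*x_1*x_3 + 2*x_1 + x_2**2 - 2*x_2*x_3 + x_2 + 2*x_3**2 + 1 to the basis.

S(f_1,h_3): lcm = x_1*x_2*x_3. S = x_1*x_2 - 2*x_2**3 - x_2**2*x_3 - 2*x_2**2 - x_2*x_3**2 - 2*x_2 + 2*x_3**3 - x_3.
  reduce S modulo (f_1, f_2, h_3):
  remainder -2*x_2**3 - x_2**2*x_3 - 2*x_2**2 - x_2*x_3**2 + 2*x_2*x_3 - 2*x_2 + 2*x_3**3 - 2*x_3**2 - x_3 + 1 ≠ 0; add h_4 = -2*x_2**3 - x_2**2*x_3 - 2*x_2**2 - x_2*x_3**2 + 2*x_2*x_3 - 2*x_2 + 2*x_3**3 - 2*x_3**2 - x_3 + 1 to the basis.

The other S-polynomials (S(f_2,h_3), S(f_1,h_4), S(f_2,h_4), S(h_3,h_4)) all reduce to 0 modulo the current basis, so we have a Gröbner basis.
Inter-reduce: drop elements whose leading term is divisible by another's, tail-reduce, and make monic.
Reduced Gröbner basis: {x_1*x_2 - 2*x_2*x_3 + 2*x_3**2 - 1, x_1*x_3 - x_1 + 2*x_2**2 + x_2*x_3 + 2*x_2 - x_3**2 + 2, x_2**3 - 2*x_2**2*x_3 + x_2**2 - 2*x_2*x_3**2 - x_2*x_3 + x_2 - x_3**3 + x_3**2 - 2*x_3 + 2}.
Label its elements g_1 = x_1*x_2 - 2*x_2*x_3 + 2*x_3**2 - 1, g_2 = x_1*x_3 - x_1 + 2*x_2**2 + x_2*x_3 + 2*x_2 - x_3**2 + 2, g_3 = x_2**3 - 2*x_2**2*x_3 + x_2**2 - 2*x_2*x_3**2 - x_2*x_3 + x_2 - x_3**3 + x_3**2 - 2*x_3 + 2.

Reduce p = -x_1*x_3 + x_1 - 2*x_2**2 - x_2*x_3 - 2*x_2 + x_3**2 - 2 modulo G:
  leading term x_1*x_3: subtract (-1)·g_2 from -x_1*x_3 + x_1 - 2*x_2**2 - x_2*x_3 - 2*x_2 + x_3**2 - 2 → 0
  normal form = 0.
Since the normal form is 0, p ∈ I.

The remainder on division by a Gröbner basis is unique — it is the normal form.

-x_1*x_3 + x_1 - 2*x_2**2 - x_2*x_3 - 2*x_2 + x_3**2 - 2 lies in I (it reduces to 0).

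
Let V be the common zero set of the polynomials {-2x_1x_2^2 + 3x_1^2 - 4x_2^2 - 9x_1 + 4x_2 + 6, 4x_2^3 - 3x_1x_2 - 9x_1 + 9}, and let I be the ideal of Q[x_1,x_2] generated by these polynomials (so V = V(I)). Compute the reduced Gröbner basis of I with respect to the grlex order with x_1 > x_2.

G = {x_1^3 - 19x_1^2 - 46/3x_1x_2 + 64/3x_2^2 + 30x_1 - 4/3x_2 - 12, x_1^2x_2 - 3x_1^2 - 8x_1x_2 + 8/3x_2^2 - 3x_1 + 4x_2 + 6, x_1x_2^2 - 3/2x_1^2 + 2x_2^2 + 9/2x_1 - 2x_2 - 3, x_2^3 - 3/4x_1x_2 - 9/4x_1 + 9/4}

This is the nonlinear analogue of row-reducing a linear system.

f_1 = -2x_1x_2^2 + 3x_1^2 - 4x_2^2 - 9x_1 + 4x_2 + 6, LT = x_1x_2^2.
f_2 = 4x_2^3 - 3x_1x_2 - 9x_1 + 9, LT = x_2^3.

S(f_1,f_2): lcm = x_1x_2^3. S = -3/4x_1^2x_2 + 2x_2^3 + 9/4x_1^2 + 9/2x_1x_2 - 2x_2^2 - 9/4x_1 - 3x_2.
  reduce S modulo (f_1, f_2):
  remainder -3/4x_1^2x_2 + 9/4x_1^2 + 6x_1x_2 - 2x_2^2 + 9/4x_1 - 3x_2 - 9/2 ≠ 0; add g_3 = -3/4x_1^2x_2 + 9/4x_1^2 + 6x_1x_2 - 2x_2^2 + 9/4x_1 - 3x_2 - 9/2 to the basis.

S(f_1,g_3): lcm = x_1^2x_2^2. S = -3/2x_1^3 + 3x_1^2x_2 + 10x_1x_2^2 - 8/3x_2^3 + 9/2x_1^2 + x_1x_2 - 4x_2^2 - 3x_1 - 6x_2.
  reduce S modulo (f_1, f_2, g_3):
  remainder -3/2x_1^3 + 57/2x_1^2 + 23x_1x_2 - 32x_2^2 - 45x_1 + 2x_2 + 18 ≠ 0; add g_4 = -3/2x_1^3 + 57/2x_1^2 + 23x_1x_2 - 32x_2^2 - 45x_1 + 2x_2 + 18 to the basis.

The other S-polynomials (S(f_2,g_3), S(f_1,g_4), S(f_2,g_4), S(g_3,g_4)) all reduce to 0 modulo the current basis, so we have a Gröbner basis.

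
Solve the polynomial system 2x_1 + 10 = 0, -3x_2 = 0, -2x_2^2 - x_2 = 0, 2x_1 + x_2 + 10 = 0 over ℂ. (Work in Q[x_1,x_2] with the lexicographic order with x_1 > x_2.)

Compute a lex Gröbner basis by Buchberger's algorithm.
f_1 = 2x_1 + 10, LT = x_1.
f_2 = -3x_2, LT = x_2.
f_3 = -2x_2^2 - x_2, LT = x_2^2.
f_4 = 2x_1 + x_2 + 10, LT = x_1.

S(f_1,f_2): leading monomials are coprime, so the S-polynomial reduces to 0 (Buchberger's first criterion).
S(f_1,f_3): leading monomials are coprime, so the S-polynomial reduces to 0 (Buchberger's first criterion).
S(f_1,f_4): lcm = x_1. S = -1/2x_2.
  leading term x_2: subtract (1/6)·f_2 from -1/2x_2 → 0
  remainder 0.

S(f_2,f_3): lcm = x_2^2. S = -1/2x_2.
  leading term x_2: subtract (1/6)·f_2 from -1/2x_2 → 0
  remainder 0.

S(f_2,f_4): leading monomials are coprime, so the S-polynomial reduces to 0 (Buchberger's first criterion).
S(f_3,f_4): leading monomials are coprime, so the S-polynomial reduces to 0 (Buchberger's first criterion).
Every S-polynomial of the final basis reduces to 0, so we have a Gröbner basis.
Inter-reduce: drop elements whose leading term is divisible by another's, tail-reduce, and make monic.
Reduced Gröbner basis: {x_1 + 5, x_2}.

From the last basis element, x_2 = 0, so x_2 takes values in {0}. Each choice, substituted upward through the basis, yields the corresponding point(s) of the solution set.
  x_2 = 0: the earlier basis element becomes x_1 + 5 = 0, giving x_1 = -5 — point (-5, 0).
Each listed point satisfies every original equation (direct substitution).

{(-5, 0)}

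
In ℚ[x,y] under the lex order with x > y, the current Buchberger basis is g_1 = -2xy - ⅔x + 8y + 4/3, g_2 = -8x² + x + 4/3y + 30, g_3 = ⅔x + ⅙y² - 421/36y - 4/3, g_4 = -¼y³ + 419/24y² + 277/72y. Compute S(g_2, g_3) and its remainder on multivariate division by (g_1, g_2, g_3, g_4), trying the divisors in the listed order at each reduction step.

S(g_2, g_3) = -¼xy² + 421/24xy + 15/8x - ⅙y - 15/4; remainder on division = 0.

lcm(LM(g_2), LM(g_3)) = x².
S = (lcm/LT(g_2))·g_2 − (lcm/LT(g_3))·g_3 = -¼xy² + 421/24xy + 15/8x - ⅙y - 15/4.
Reduce S modulo (g_1, g_2, g_3, g_4) in that order:
  leading term xy²: subtract (⅛y)·g_1 from -¼xy² + 421/24xy + 15/8x - ⅙y - 15/4 → 141/8xy + 15/8x - y² - ⅓y - 15/4
  leading term xy: subtract (-141/16)·g_1 from 141/8xy + 15/8x - y² - ⅓y - 15/4 → -4x - y² + 421/6y + 8
  leading term x: subtract (-6)·g_3 from -4x - y² + 421/6y + 8 → 0
The remainder is 0, so this S-polynomial contributes no new basis element.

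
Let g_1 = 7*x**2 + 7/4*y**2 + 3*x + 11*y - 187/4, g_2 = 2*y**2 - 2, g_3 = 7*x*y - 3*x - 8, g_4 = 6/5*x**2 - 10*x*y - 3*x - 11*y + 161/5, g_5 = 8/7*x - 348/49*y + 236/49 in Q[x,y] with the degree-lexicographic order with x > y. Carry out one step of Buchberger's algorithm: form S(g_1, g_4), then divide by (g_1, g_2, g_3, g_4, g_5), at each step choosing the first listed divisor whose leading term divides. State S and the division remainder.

lcm(LM(g_1), LM(g_4)) = x**2.
S = (lcm/LT(g_1))·g_1 − (lcm/LT(g_4))·g_4 = 25/3*x*y + 1/4*y**2 + 41/14*x + 451/42*y - 2815/84.
Reduce S modulo (g_1, g_2, g_3, g_4, g_5) in that order:
  leading term x*y: subtract (25/21)·g_3 from 25/3*x*y + 1/4*y**2 + 41/14*x + 451/42*y - 2815/84 → 1/4*y**2 + 13/2*x + 451/42*y - 2015/84
  leading term y**2: subtract (1/8)·g_2 from 1/4*y**2 + 13/2*x + 451/42*y - 2015/84 → 13/2*x + 451/42*y - 997/42
  leading term x: subtract (91/16)·g_5 from 13/2*x + 451/42*y - 997/42 → 4295/84*y - 4295/84
  leading term y: no divisor's leading term divides it; move 4295/84*y to the remainder.
  leading term 1: no divisor's leading term divides it; move -4295/84 to the remainder.
The remainder 4295/84*y - 4295/84 is nonzero, so it would be added as the next basis element.

S(g_1, g_4) = 25/3*x*y + 1/4*y**2 + 41/14*x + 451/42*y - 2815/84; remainder on division = 4295/84*y - 4295/84.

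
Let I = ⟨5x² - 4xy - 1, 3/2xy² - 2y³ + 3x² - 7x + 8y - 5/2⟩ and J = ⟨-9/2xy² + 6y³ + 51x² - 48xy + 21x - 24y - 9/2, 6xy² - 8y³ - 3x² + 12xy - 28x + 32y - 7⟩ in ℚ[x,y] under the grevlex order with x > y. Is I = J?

Since reduced Gröbner bases are canonical representatives of ideals under a given ordering, it suffices to compute and compare them.
Buchberger on the first generating set:
f_1 = 5x² - 4xy - 1, LT = x².
f_2 = 3/2xy² - 2y³ + 3x² - 7x + 8y - 5/2, LT = xy².

S(f_1,f_2): lcm = x²y². S = 8/15xy³ - 2x³ + 14/3x² - 16/3xy - ⅕y² + 5/3x.
  reduce S modulo (f_1, f_2):
  remainder 32/45y⁴ - 128/45y³ + 968/225xy - 137/45y² - 391/45x + 176/15y - 398/225 ≠ 0; add g_3 = 32/45y⁴ - 128/45y³ + 968/225xy - 137/45y² - 391/45x + 176/15y - 398/225 to the basis.

The other S-polynomials (S(f_1,g_3), S(f_2,g_3)) all reduce to 0 modulo the current basis, so we have a Gröbner basis.
Inter-reduce: drop elements whose leading term is divisible by another's, tail-reduce, and make monic.
Reduced Gröbner basis: {y⁴ - 4y³ + 121/20xy - 137/32y² - 391/32x + 33/2y - 199/80, xy² - 4/3y³ + 8/5xy - 14/3x + 16/3y - 19/15, x² - ⅘xy - ⅕}.

Buchberger on the second generating set:
h_1 = -9/2xy² + 6y³ + 51x² - 48xy + 21x - 24y - 9/2, LT = xy².
h_2 = 6xy² - 8y³ - 3x² + 12xy - 28x + 32y - 7, LT = xy².

S(h_1,h_2): lcm = xy². S = -65/6x² + 26/3xy + 13/6.
  reduce S modulo (h_1, h_2):
  remainder -65/6x² + 26/3xy + 13/6 ≠ 0; add k_3 = -65/6x² + 26/3xy + 13/6 to the basis.

S(h_1,k_3): lcm = x²y². S = -8/15xy³ - 34/3x³ + 32/3x²y - 14/3x² + 16/3xy + ⅕y² + x.
  reduce S modulo (h_1, h_2, k_3):
  remainder -32/45y⁴ + 128/45y³ - 968/225xy + 137/45y² + 391/45x - 176/15y + 398/225 ≠ 0; add k_4 = -32/45y⁴ + 128/45y³ - 968/225xy + 137/45y² + 391/45x - 176/15y + 398/225 to the basis.

The other S-polynomials (S(h_2,k_3), S(h_1,k_4), S(h_2,k_4), S(k_3,k_4)) all reduce to 0 modulo the current basis, so we have a Gröbner basis.
Inter-reduce: drop elements whose leading term is divisible by another's, tail-reduce, and make monic.
Reduced Gröbner basis: {y⁴ - 4y³ + 121/20xy - 137/32y² - 391/32x + 33/2y - 199/80, xy² - 4/3y³ + 8/5xy - 14/3x + 16/3y - 19/15, x² - ⅘xy - ⅕}.

Same reduced basis, so the two generating sets span the same ideal.

Yes, the ideals are equal.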